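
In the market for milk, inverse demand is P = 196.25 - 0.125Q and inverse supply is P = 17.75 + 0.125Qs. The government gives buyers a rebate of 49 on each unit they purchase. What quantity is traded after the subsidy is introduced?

Q' = 910

Pre-subsidy: 196.25 - 0.125Q = 17.75 + 0.125Q gives Q* = 714 and P* = 107.
With the rebate, buyers effectively pay Pb = Ps − 49, where Ps is the price sellers receive.
On the curves, Pb = 196.25 - 0.125Q and Ps = 17.75 + 0.125Q; the wedge Ps − Pb = 49 gives 17.75 + 0.125Q − (196.25 - 0.125Q) = 49, so Q' = 910.
Then Pb = 196.25 − 0.125·910 = 82.5 and Ps = 17.75 + 0.125·910 = 131.5.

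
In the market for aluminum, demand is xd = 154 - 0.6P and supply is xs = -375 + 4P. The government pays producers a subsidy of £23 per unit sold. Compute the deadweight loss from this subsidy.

Pre-subsidy: 154 - 0.6P = -375 + 4P gives P* = 115, x* = 85.
With the subsidy, sellers receive Ps = Pb + 23 for each unit, where Pb is the price buyers pay.
Supply in terms of Pb becomes xs = -375 + 4(Pb + 23) = -283 + 4Pb. Setting this equal to demand: 154 - 0.6Pb = -283 + 4Pb, so Pb = 95.
Sellers receive Ps = 95 + 23 = 118; x' = 154 − 0.6·95 = 97.
The subsidy expands output by 97 − 85 = 12 past the efficient level; on those units the gap between marginal cost and willingness to pay runs from 0 up to 23.
DWL = ½ × 23 × 12 = 138.

Deadweight loss = £138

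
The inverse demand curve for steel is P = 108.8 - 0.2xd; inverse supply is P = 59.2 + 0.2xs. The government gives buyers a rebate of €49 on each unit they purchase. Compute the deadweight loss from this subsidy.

Deadweight loss = €3001.25

Pre-subsidy: 108.8 - 0.2x = 59.2 + 0.2x gives x* = 124 and P* = 84.
With the rebate, buyers effectively pay Pb = Ps − 49, where Ps is the price sellers receive.
On the curves, Pb = 108.8 - 0.2x and Ps = 59.2 + 0.2x; the wedge Ps − Pb = 49 gives 59.2 + 0.2x − (108.8 - 0.2x) = 49, so x' = 246.5.
Then Pb = 108.8 − 0.2·246.5 = 59.5 and Ps = 59.2 + 0.2·246.5 = 108.5.
The subsidy expands output by 246.5 − 124 = 122.5 past the efficient level; on those units the gap between marginal cost and willingness to pay runs from 0 up to 49.
DWL = ½ × 49 × 122.5 = 3001.25.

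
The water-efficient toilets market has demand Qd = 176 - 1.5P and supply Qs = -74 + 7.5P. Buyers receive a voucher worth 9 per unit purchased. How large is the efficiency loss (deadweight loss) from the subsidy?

Deadweight loss = 50.625

Pre-subsidy: 176 - 1.5P = -74 + 7.5P gives P* = 250/9, Q* = 403/3.
With the rebate, buyers effectively pay Pb = Ps − 9, where Ps is the price sellers receive.
Demand in terms of Ps becomes Qd = 176 − 1.5(Ps − 9) = 189.5 - 1.5Ps. Setting this equal to supply: 189.5 - 1.5Ps = -74 + 7.5Ps, so Ps = 527/18.
Buyers pay Pb = 527/18 − 9 = 365/18; Q' = -74 + 7.5·(527/18) = 1747/12.
The subsidy expands output by 1747/12 − 403/3 = 11.25 past the efficient level; on those units the gap between marginal cost and willingness to pay runs from 0 up to 9.
DWL = ½ × 9 × 11.25 = 50.625.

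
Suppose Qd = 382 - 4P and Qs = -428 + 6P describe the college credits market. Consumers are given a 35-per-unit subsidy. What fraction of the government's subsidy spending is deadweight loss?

Pre-subsidy: 382 - 4P = -428 + 6P gives P* = 81, Q* = 58.
With the rebate, buyers effectively pay Pb = Ps − 35, where Ps is the price sellers receive.
Demand in terms of Ps becomes Qd = 382 − 4(Ps − 35) = 522 - 4Ps. Setting this equal to supply: 522 - 4Ps = -428 + 6Ps, so Ps = 95.
Buyers pay Pb = 95 − 35 = 60; Q' = -428 + 6·95 = 142.
ΔCS = ½(58 + 142)(81 − 60) = 2100; ΔPS = ½(58 + 142)(95 − 81) = 1400.
Government spending = 35 × 142 = 4970.
DWL = ½ × 35 × (142 − 58) = 1470; fraction = 1470 / 4970 = 21/71.

DWL / government spending = 21/71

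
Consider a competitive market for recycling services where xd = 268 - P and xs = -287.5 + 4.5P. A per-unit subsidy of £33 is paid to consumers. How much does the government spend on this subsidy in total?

Pre-subsidy: 268 - P = -287.5 + 4.5P gives P* = 101, x* = 167.
With the rebate, buyers effectively pay Pb = Ps − 33, where Ps is the price sellers receive.
Demand in terms of Ps becomes xd = 268 − 1(Ps − 33) = 301 - Ps. Setting this equal to supply: 301 - Ps = -287.5 + 4.5Ps, so Ps = 107.
Buyers pay Pb = 107 − 33 = 74; x' = -287.5 + 4.5·107 = 194.
Government outlay = subsidy × quantity = 33 × 194 = 6402.

Government cost = £6402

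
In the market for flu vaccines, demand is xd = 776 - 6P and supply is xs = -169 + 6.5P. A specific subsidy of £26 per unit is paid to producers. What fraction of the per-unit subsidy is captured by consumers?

Pre-subsidy: 776 - 6P = -169 + 6.5P gives P* = 75.6, x* = 322.4.
With the subsidy, sellers receive Ps = Pb + 26 for each unit, where Pb is the price buyers pay.
Supply in terms of Pb becomes xs = -169 + 6.5(Pb + 26) = 0 + 6.5Pb. Setting this equal to demand: 776 - 6Pb = 0 + 6.5Pb, so Pb = 62.08.
Sellers receive Ps = 62.08 + 26 = 88.08; x' = 776 − 6·62.08 = 403.52.
Buyers' price falls by P* − Pb = 75.6 − 62.08 = 13.52; sellers' price rises by Ps − P* = 88.08 − 75.6 = 12.48.
So consumers capture 13.52/26 = 0.52 of each unit of subsidy.

Consumer share = 0.52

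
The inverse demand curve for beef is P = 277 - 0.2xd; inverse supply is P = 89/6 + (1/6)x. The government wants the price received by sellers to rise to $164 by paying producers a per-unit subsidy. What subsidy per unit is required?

At a seller price of 164, quantity supplied is -89 + 6·164 = 895.
Buyers absorb 895 only when they pay Pb = 277 − 0.2·895 = 98.
s = Ps − Pb = 164 − 98 = 66.

Required subsidy s = $66 per unit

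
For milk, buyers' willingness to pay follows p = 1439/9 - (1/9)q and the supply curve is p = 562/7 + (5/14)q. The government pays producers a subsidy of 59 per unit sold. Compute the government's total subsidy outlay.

Government cost = 17464

Pre-subsidy: 1439/9 - (1/9)q = 562/7 + (5/14)q gives q* = 170 and p* = 141.
With the subsidy, sellers receive ps = pb + 59 for each unit, where pb is the price buyers pay.
On the curves, pb = 1439/9 - (1/9)q and ps = 562/7 + (5/14)q; the wedge ps − pb = 59 gives 562/7 + (5/14)q − (1439/9 - (1/9)q) = 59, so q' = 296.
Then pb = 1439/9 − (1/9)·296 = 127 and ps = 562/7 + (5/14)·296 = 186.
Government outlay = subsidy × quantity = 59 × 296 = 17464.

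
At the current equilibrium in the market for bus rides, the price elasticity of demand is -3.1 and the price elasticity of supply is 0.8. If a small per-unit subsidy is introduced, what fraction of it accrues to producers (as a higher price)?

Producer share = 31/39

For a small subsidy around the equilibrium, the benefit split depends on the relative slopes, which at a point are proportional to the elasticities.
Buyer share = εs/(εs + |εd|) = 0.8/(0.8 + 3.1) = 8/39; seller share = |εd|/(εs + |εd|) = 31/39.
So producers capture 31/39 of the subsidy.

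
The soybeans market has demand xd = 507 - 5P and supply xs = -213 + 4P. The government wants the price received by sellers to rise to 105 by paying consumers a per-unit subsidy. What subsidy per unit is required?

At a seller price of 105, quantity supplied is -213 + 4·105 = 207.
Buyers absorb 207 only when they pay Pb with 507 − 5·Pb = 207, i.e. Pb = 60.
s = Ps − Pb = 105 − 60 = 45.

Required subsidy s = 45 per unit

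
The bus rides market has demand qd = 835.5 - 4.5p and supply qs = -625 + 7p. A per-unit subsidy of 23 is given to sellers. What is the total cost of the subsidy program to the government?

Government cost = 7521

Pre-subsidy: 835.5 - 4.5p = -625 + 7p gives p* = 127, q* = 264.
With the subsidy, sellers receive ps = pb + 23 for each unit, where pb is the price buyers pay.
Supply in terms of pb becomes qs = -625 + 7(pb + 23) = -464 + 7pb. Setting this equal to demand: 835.5 - 4.5pb = -464 + 7pb, so pb = 113.
Sellers receive ps = 113 + 23 = 136; q' = 835.5 − 4.5·113 = 327.
Government outlay = subsidy × quantity = 23 × 327 = 7521.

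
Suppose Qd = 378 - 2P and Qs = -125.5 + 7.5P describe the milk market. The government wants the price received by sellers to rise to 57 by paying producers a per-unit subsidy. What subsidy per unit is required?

Required subsidy s = 19 per unit

At a seller price of 57, quantity supplied is -125.5 + 7.5·57 = 302.
Buyers absorb 302 only when they pay Pb with 378 − 2·Pb = 302, i.e. Pb = 38.
s = Ps − Pb = 57 − 38 = 19.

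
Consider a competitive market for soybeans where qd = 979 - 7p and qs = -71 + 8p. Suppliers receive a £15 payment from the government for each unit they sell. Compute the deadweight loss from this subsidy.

Pre-subsidy: 979 - 7p = -71 + 8p gives p* = 70, q* = 489.
With the subsidy, sellers receive ps = pb + 15 for each unit, where pb is the price buyers pay.
Supply in terms of pb becomes qs = -71 + 8(pb + 15) = 49 + 8pb. Setting this equal to demand: 979 - 7pb = 49 + 8pb, so pb = 62.
Sellers receive ps = 62 + 15 = 77; q' = 979 − 7·62 = 545.
The subsidy expands output by 545 − 489 = 56 past the efficient level; on those units the gap between marginal cost and willingness to pay runs from 0 up to 15.
DWL = ½ × 15 × 56 = 420.

Deadweight loss = £420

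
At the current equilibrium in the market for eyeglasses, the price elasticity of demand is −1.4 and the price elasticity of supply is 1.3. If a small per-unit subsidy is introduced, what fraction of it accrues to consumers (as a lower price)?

For a small subsidy around the equilibrium, the benefit split depends on the relative slopes, which at a point are proportional to the elasticities.
Buyer share = εs/(εs + |εd|) = 1.3/(1.3 + 1.4) = 13/27; seller share = |εd|/(εs + |εd|) = 14/27.

Consumer share = 13/27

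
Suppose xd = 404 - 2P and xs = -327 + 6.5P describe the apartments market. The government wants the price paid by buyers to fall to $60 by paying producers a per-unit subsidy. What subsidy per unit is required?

Required subsidy s = $34 per unit

At a buyer price of 60, quantity demanded is 404 − 2·60 = 284.
Sellers supply 284 only when they receive Ps with -327 + 6.5·Ps = 284, i.e. Ps = 94.
s = Ps − Pb = 94 − 60 = 34.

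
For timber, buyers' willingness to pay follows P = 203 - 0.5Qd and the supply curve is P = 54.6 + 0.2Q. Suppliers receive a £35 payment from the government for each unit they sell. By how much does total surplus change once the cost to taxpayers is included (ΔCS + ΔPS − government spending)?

Pre-subsidy: 203 - 0.5Q = 54.6 + 0.2Q gives Q* = 212 and P* = 97.
With the subsidy, sellers receive Ps = Pb + 35 for each unit, where Pb is the price buyers pay.
On the curves, Pb = 203 - 0.5Q and Ps = 54.6 + 0.2Q; the wedge Ps − Pb = 35 gives 54.6 + 0.2Q − (203 - 0.5Q) = 35, so Q' = 262.
Then Pb = 203 − 0.5·262 = 72 and Ps = 54.6 + 0.2·262 = 107.
ΔCS = ½(212 + 262)(97 − 72) = 5925; ΔPS = ½(212 + 262)(107 − 97) = 2370.
Government spending = 35 × 262 = 9170.
Net change = 5925 + 2370 − 9170 = -875. The loss equals the DWL triangle ½·35·50.

Net change in total surplus = -£875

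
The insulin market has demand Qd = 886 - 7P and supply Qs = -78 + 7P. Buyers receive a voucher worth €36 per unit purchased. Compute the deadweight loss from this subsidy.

Pre-subsidy: 886 - 7P = -78 + 7P gives P* = 482/7, Q* = 404.
With the rebate, buyers effectively pay Pb = Ps − 36, where Ps is the price sellers receive.
Demand in terms of Ps becomes Qd = 886 − 7(Ps − 36) = 1138 - 7Ps. Setting this equal to supply: 1138 - 7Ps = -78 + 7Ps, so Ps = 608/7.
Buyers pay Pb = 608/7 − 36 = 356/7; Q' = -78 + 7·(608/7) = 530.
The subsidy expands output by 530 − 404 = 126 past the efficient level; on those units the gap between marginal cost and willingness to pay runs from 0 up to 36.
DWL = ½ × 36 × 126 = 2268.

Deadweight loss = €2268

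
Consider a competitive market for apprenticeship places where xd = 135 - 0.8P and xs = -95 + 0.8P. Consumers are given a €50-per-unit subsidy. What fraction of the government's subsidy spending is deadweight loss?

DWL / government spending = 0.25

Pre-subsidy: 135 - 0.8P = -95 + 0.8P gives P* = 143.75, x* = 20.
With the rebate, buyers effectively pay Pb = Ps − 50, where Ps is the price sellers receive.
Demand in terms of Ps becomes xd = 135 − 0.8(Ps − 50) = 175 - 0.8Ps. Setting this equal to supply: 175 - 0.8Ps = -95 + 0.8Ps, so Ps = 168.75.
Buyers pay Pb = 168.75 − 50 = 118.75; x' = -95 + 0.8·168.75 = 40.
ΔCS = ½(20 + 40)(143.75 − 118.75) = 750; ΔPS = ½(20 + 40)(168.75 − 143.75) = 750.
Government spending = 50 × 40 = 2000.
DWL = ½ × 50 × (40 − 20) = 500; fraction = 500 / 2000 = 0.25.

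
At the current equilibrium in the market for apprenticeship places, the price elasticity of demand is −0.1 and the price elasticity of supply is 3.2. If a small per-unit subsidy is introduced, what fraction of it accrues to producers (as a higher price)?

Producer share = 1/33

For a small subsidy around the equilibrium, the benefit split depends on the relative slopes, which at a point are proportional to the elasticities.
Buyer share = εs/(εs + |εd|) = 3.2/(3.2 + 0.1) = 32/33; seller share = |εd|/(εs + |εd|) = 1/33.
So producers capture 1/33 of the subsidy.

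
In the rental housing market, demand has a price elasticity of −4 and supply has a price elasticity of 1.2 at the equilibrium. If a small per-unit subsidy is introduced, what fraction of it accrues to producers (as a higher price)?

For a small subsidy around the equilibrium, the benefit split depends on the relative slopes, which at a point are proportional to the elasticities.
Buyer share = εs/(εs + |εd|) = 1.2/(1.2 + 4) = 3/13; seller share = |εd|/(εs + |εd|) = 10/13.
So producers capture 10/13 of the subsidy.

Producer share = 10/13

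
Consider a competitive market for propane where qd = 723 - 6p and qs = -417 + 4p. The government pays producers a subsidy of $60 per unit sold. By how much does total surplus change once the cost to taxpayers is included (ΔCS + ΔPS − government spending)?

Pre-subsidy: 723 - 6p = -417 + 4p gives p* = 114, q* = 39.
With the subsidy, sellers receive ps = pb + 60 for each unit, where pb is the price buyers pay.
Supply in terms of pb becomes qs = -417 + 4(pb + 60) = -177 + 4pb. Setting this equal to demand: 723 - 6pb = -177 + 4pb, so pb = 90.
Sellers receive ps = 90 + 60 = 150; q' = 723 − 6·90 = 183.
ΔCS = ½(39 + 183)(114 − 90) = 2664; ΔPS = ½(39 + 183)(150 − 114) = 3996.
Government spending = 60 × 183 = 10980.
Net change = 2664 + 3996 − 10980 = -4320. The loss equals the DWL triangle ½·60·144.

Net change in total surplus = -$4320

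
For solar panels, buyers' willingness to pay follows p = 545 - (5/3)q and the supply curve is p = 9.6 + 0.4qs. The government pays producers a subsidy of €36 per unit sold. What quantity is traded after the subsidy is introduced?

Pre-subsidy: 545 - (5/3)q = 9.6 + 0.4q gives q* = 8031/31 and p* = 3510/31.
With the subsidy, sellers receive ps = pb + 36 for each unit, where pb is the price buyers pay.
On the curves, pb = 545 - (5/3)q and ps = 9.6 + 0.4q; the wedge ps − pb = 36 gives 9.6 + 0.4q − (545 - (5/3)q) = 36, so q' = 8571/31.
Then pb = 545 − (5/3)·(8571/31) = 2610/31 and ps = 9.6 + 0.4·(8571/31) = 3726/31.

q' = 8571/31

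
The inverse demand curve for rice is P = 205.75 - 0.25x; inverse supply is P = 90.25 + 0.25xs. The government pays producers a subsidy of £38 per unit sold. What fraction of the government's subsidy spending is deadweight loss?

DWL / government spending = 38/307

Pre-subsidy: 205.75 - 0.25x = 90.25 + 0.25x gives x* = 231 and P* = 148.
With the subsidy, sellers receive Ps = Pb + 38 for each unit, where Pb is the price buyers pay.
On the curves, Pb = 205.75 - 0.25x and Ps = 90.25 + 0.25x; the wedge Ps − Pb = 38 gives 90.25 + 0.25x − (205.75 - 0.25x) = 38, so x' = 307.
Then Pb = 205.75 − 0.25·307 = 129 and Ps = 90.25 + 0.25·307 = 167.
ΔCS = ½(231 + 307)(148 − 129) = 5111; ΔPS = ½(231 + 307)(167 − 148) = 5111.
Government spending = 38 × 307 = 11666.
DWL = ½ × 38 × (307 − 231) = 1444; fraction = 1444 / 11666 = 38/307.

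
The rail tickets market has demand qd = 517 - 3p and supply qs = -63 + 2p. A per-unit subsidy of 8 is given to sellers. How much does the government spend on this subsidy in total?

Pre-subsidy: 517 - 3p = -63 + 2p gives p* = 116, q* = 169.
With the subsidy, sellers receive ps = pb + 8 for each unit, where pb is the price buyers pay.
Supply in terms of pb becomes qs = -63 + 2(pb + 8) = -47 + 2pb. Setting this equal to demand: 517 - 3pb = -47 + 2pb, so pb = 112.8.
Sellers receive ps = 112.8 + 8 = 120.8; q' = 517 − 3·112.8 = 178.6.
Government outlay = subsidy × quantity = 8 × 178.6 = 1428.8.

Government cost = 1428.8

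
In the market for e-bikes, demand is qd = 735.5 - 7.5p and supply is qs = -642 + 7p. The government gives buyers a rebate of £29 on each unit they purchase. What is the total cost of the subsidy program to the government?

Pre-subsidy: 735.5 - 7.5p = -642 + 7p gives p* = 95, q* = 23.
With the rebate, buyers effectively pay pb = ps − 29, where ps is the price sellers receive.
Demand in terms of ps becomes qd = 735.5 − 7.5(ps − 29) = 953 - 7.5ps. Setting this equal to supply: 953 - 7.5ps = -642 + 7ps, so ps = 110.
Buyers pay pb = 110 − 29 = 81; q' = -642 + 7·110 = 128.
Government outlay = subsidy × quantity = 29 × 128 = 3712.

Government cost = £3712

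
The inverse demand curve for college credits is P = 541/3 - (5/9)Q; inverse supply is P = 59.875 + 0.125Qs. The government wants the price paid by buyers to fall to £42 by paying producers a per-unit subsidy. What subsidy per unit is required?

Required subsidy s = £49 per unit

At a buyer price of 42, quantity demanded is 324.6 − 1.8·42 = 249.
Sellers supply 249 only when they receive Ps = 59.875 + 0.125·249 = 91.
s = Ps − Pb = 91 − 42 = 49.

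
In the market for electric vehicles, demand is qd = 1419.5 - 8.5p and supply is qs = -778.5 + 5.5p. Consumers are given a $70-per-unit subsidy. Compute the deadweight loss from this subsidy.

Pre-subsidy: 1419.5 - 8.5p = -778.5 + 5.5p gives p* = 157, q* = 85.
With the rebate, buyers effectively pay pb = ps − 70, where ps is the price sellers receive.
Demand in terms of ps becomes qd = 1419.5 − 8.5(ps − 70) = 2014.5 - 8.5ps. Setting this equal to supply: 2014.5 - 8.5ps = -778.5 + 5.5ps, so ps = 199.5.
Buyers pay pb = 199.5 − 70 = 129.5; q' = -778.5 + 5.5·199.5 = 318.75.
The subsidy expands output by 318.75 − 85 = 233.75 past the efficient level; on those units the gap between marginal cost and willingness to pay runs from 0 up to 70.
DWL = ½ × 70 × 233.75 = 8181.25.

Deadweight loss = $8181.25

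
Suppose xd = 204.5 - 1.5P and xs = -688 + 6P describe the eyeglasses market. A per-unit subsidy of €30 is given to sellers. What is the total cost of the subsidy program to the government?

Government cost = €1860

Pre-subsidy: 204.5 - 1.5P = -688 + 6P gives P* = 119, x* = 26.
With the subsidy, sellers receive Ps = Pb + 30 for each unit, where Pb is the price buyers pay.
Supply in terms of Pb becomes xs = -688 + 6(Pb + 30) = -508 + 6Pb. Setting this equal to demand: 204.5 - 1.5Pb = -508 + 6Pb, so Pb = 95.
Sellers receive Ps = 95 + 30 = 125; x' = 204.5 − 1.5·95 = 62.
Government outlay = subsidy × quantity = 30 × 62 = 1860.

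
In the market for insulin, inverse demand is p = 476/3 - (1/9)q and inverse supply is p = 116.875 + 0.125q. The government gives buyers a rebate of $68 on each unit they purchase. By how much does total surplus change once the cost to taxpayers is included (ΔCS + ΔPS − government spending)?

Pre-subsidy: 476/3 - (1/9)q = 116.875 + 0.125q gives q* = 177 and p* = 139.
With the rebate, buyers effectively pay pb = ps − 68, where ps is the price sellers receive.
On the curves, pb = 476/3 - (1/9)q and ps = 116.875 + 0.125q; the wedge ps − pb = 68 gives 116.875 + 0.125q − (476/3 - (1/9)q) = 68, so q' = 465.
Then pb = 476/3 − (1/9)·465 = 107 and ps = 116.875 + 0.125·465 = 175.
ΔCS = ½(177 + 465)(139 − 107) = 10272; ΔPS = ½(177 + 465)(175 − 139) = 11556.
Government spending = 68 × 465 = 31620.
Net change = 10272 + 11556 − 31620 = -9792. The loss equals the DWL triangle ½·68·288.

Net change in total surplus = -$9792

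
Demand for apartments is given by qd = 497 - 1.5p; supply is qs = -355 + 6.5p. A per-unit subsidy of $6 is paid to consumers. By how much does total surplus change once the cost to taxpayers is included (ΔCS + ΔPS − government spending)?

Pre-subsidy: 497 - 1.5p = -355 + 6.5p gives p* = 106.5, q* = 337.25.
With the rebate, buyers effectively pay pb = ps − 6, where ps is the price sellers receive.
Demand in terms of ps becomes qd = 497 − 1.5(ps − 6) = 506 - 1.5ps. Setting this equal to supply: 506 - 1.5ps = -355 + 6.5ps, so ps = 107.625.
Buyers pay pb = 107.625 − 6 = 101.625; q' = -355 + 6.5·107.625 = 344.5625.
ΔCS = ½(337.25 + 344.5625)(106.5 − 101.625) = 1661.91796875; ΔPS = ½(337.25 + 344.5625)(107.625 − 106.5) = 383.51953125.
Government spending = 6 × 344.5625 = 2067.375.
Net change = 1661.91796875 + 383.51953125 − 2067.375 = -21.9375. The loss equals the DWL triangle ½·6·7.3125.

Net change in total surplus = -$21.9375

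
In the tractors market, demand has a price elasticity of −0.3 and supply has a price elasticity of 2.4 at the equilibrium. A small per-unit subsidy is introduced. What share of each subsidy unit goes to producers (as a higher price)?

Producer share = 1/9

For a small subsidy around the equilibrium, the benefit split depends on the relative slopes, which at a point are proportional to the elasticities.
Buyer share = εs/(εs + |εd|) = 2.4/(2.4 + 0.3) = 8/9; seller share = |εd|/(εs + |εd|) = 1/9.
So producers capture 1/9 of the subsidy.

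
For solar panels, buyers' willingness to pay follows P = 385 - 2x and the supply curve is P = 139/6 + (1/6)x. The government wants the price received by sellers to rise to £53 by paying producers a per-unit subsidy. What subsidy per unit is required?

Required subsidy s = £26 per unit

At a seller price of 53, quantity supplied is -139 + 6·53 = 179.
Buyers absorb 179 only when they pay Pb = 385 − 2·179 = 27.
s = Ps − Pb = 53 − 27 = 26.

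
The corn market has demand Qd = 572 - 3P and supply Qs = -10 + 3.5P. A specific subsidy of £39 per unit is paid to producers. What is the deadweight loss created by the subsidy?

Deadweight loss = £1228.5

Pre-subsidy: 572 - 3P = -10 + 3.5P gives P* = 1164/13, Q* = 3944/13.
With the subsidy, sellers receive Ps = Pb + 39 for each unit, where Pb is the price buyers pay.
Supply in terms of Pb becomes Qs = -10 + 3.5(Pb + 39) = 126.5 + 3.5Pb. Setting this equal to demand: 572 - 3Pb = 126.5 + 3.5Pb, so Pb = 891/13.
Sellers receive Ps = 891/13 + 39 = 1398/13; Q' = 572 − 3·(891/13) = 4763/13.
The subsidy expands output by 4763/13 − 3944/13 = 63 past the efficient level; on those units the gap between marginal cost and willingness to pay runs from 0 up to 39.
DWL = ½ × 39 × 63 = 1228.5.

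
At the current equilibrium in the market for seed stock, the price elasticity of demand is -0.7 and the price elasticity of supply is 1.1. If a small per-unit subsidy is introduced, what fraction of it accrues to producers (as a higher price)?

For a small subsidy around the equilibrium, the benefit split depends on the relative slopes, which at a point are proportional to the elasticities.
Buyer share = εs/(εs + |εd|) = 1.1/(1.1 + 0.7) = 11/18; seller share = |εd|/(εs + |εd|) = 7/18.
So producers capture 7/18 of the subsidy.

Producer share = 7/18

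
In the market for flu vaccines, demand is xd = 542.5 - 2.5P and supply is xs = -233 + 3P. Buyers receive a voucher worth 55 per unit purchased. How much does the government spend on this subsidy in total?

Pre-subsidy: 542.5 - 2.5P = -233 + 3P gives P* = 141, x* = 190.
With the rebate, buyers effectively pay Pb = Ps − 55, where Ps is the price sellers receive.
Demand in terms of Ps becomes xd = 542.5 − 2.5(Ps − 55) = 680 - 2.5Ps. Setting this equal to supply: 680 - 2.5Ps = -233 + 3Ps, so Ps = 166.
Buyers pay Pb = 166 − 55 = 111; x' = -233 + 3·166 = 265.
Government outlay = subsidy × quantity = 55 × 265 = 14575.

Government cost = 14575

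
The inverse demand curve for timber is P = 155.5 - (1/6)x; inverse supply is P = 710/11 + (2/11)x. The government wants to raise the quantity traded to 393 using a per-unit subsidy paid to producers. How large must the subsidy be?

At x = 393, from the demand curve buyers pay Pb = 155.5 − (1/6)·393 = 90; from the supply curve sellers need Ps = 710/11 + (2/11)·393 = 136.
The subsidy must fill the gap: s = Ps − Pb = 136 − 90 = 46.

Required subsidy s = 46 per unit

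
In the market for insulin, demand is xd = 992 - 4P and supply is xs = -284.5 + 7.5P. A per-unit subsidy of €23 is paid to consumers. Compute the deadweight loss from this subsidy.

Pre-subsidy: 992 - 4P = -284.5 + 7.5P gives P* = 111, x* = 548.
With the rebate, buyers effectively pay Pb = Ps − 23, where Ps is the price sellers receive.
Demand in terms of Ps becomes xd = 992 − 4(Ps − 23) = 1084 - 4Ps. Setting this equal to supply: 1084 - 4Ps = -284.5 + 7.5Ps, so Ps = 119.
Buyers pay Pb = 119 − 23 = 96; x' = -284.5 + 7.5·119 = 608.
The subsidy expands output by 608 − 548 = 60 past the efficient level; on those units the gap between marginal cost and willingness to pay runs from 0 up to 23.
DWL = ½ × 23 × 60 = 690.

Deadweight loss = €690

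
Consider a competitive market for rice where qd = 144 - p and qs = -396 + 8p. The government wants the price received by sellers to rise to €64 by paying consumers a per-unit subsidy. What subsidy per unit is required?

Required subsidy s = €36 per unit

At a seller price of 64, quantity supplied is -396 + 8·64 = 116.
Buyers absorb 116 only when they pay pb with 144 − 1·pb = 116, i.e. pb = 28.
s = ps − pb = 64 − 28 = 36.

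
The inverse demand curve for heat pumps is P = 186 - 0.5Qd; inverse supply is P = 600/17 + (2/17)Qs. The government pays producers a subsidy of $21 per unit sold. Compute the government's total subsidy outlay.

Government cost = $5838

Pre-subsidy: 186 - 0.5Q = 600/17 + (2/17)Q gives Q* = 244 and P* = 64.
With the subsidy, sellers receive Ps = Pb + 21 for each unit, where Pb is the price buyers pay.
On the curves, Pb = 186 - 0.5Q and Ps = 600/17 + (2/17)Q; the wedge Ps − Pb = 21 gives 600/17 + (2/17)Q − (186 - 0.5Q) = 21, so Q' = 278.
Then Pb = 186 − 0.5·278 = 47 and Ps = 600/17 + (2/17)·278 = 68.
Government outlay = subsidy × quantity = 21 × 278 = 5838.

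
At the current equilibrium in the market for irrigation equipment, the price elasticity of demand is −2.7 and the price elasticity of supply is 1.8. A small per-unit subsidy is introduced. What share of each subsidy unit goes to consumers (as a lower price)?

For a small subsidy around the equilibrium, the benefit split depends on the relative slopes, which at a point are proportional to the elasticities.
Buyer share = εs/(εs + |εd|) = 1.8/(1.8 + 2.7) = 0.4; seller share = |εd|/(εs + |εd|) = 0.6.

Consumer share = 0.4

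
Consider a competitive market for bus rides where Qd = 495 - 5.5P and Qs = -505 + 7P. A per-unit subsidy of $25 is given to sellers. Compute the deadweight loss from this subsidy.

Deadweight loss = $962.5

Pre-subsidy: 495 - 5.5P = -505 + 7P gives P* = 80, Q* = 55.
With the subsidy, sellers receive Ps = Pb + 25 for each unit, where Pb is the price buyers pay.
Supply in terms of Pb becomes Qs = -505 + 7(Pb + 25) = -330 + 7Pb. Setting this equal to demand: 495 - 5.5Pb = -330 + 7Pb, so Pb = 66.
Sellers receive Ps = 66 + 25 = 91; Q' = 495 − 5.5·66 = 132.
The subsidy expands output by 132 − 55 = 77 past the efficient level; on those units the gap between marginal cost and willingness to pay runs from 0 up to 25.
DWL = ½ × 25 × 77 = 962.5.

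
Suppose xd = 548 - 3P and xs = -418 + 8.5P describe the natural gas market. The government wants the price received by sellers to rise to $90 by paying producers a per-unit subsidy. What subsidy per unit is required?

Required subsidy s = $23 per unit

At a seller price of 90, quantity supplied is -418 + 8.5·90 = 347.
Buyers absorb 347 only when they pay Pb with 548 − 3·Pb = 347, i.e. Pb = 67.
s = Ps − Pb = 90 − 67 = 23.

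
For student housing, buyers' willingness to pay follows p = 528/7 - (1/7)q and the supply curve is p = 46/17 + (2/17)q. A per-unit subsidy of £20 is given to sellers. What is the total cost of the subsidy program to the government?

Government cost = 220680/31

Pre-subsidy: 528/7 - (1/7)q = 46/17 + (2/17)q gives q* = 8654/31 and p* = 1102/31.
With the subsidy, sellers receive ps = pb + 20 for each unit, where pb is the price buyers pay.
On the curves, pb = 528/7 - (1/7)q and ps = 46/17 + (2/17)q; the wedge ps − pb = 20 gives 46/17 + (2/17)q − (528/7 - (1/7)q) = 20, so q' = 11034/31.
Then pb = 528/7 − (1/7)·(11034/31) = 762/31 and ps = 46/17 + (2/17)·(11034/31) = 1382/31.
Government outlay = subsidy × quantity = 20 × 11034/31 = 220680/31.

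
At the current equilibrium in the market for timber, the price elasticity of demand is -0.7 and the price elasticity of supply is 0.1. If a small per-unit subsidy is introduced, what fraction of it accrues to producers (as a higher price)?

Producer share = 0.875

For a small subsidy around the equilibrium, the benefit split depends on the relative slopes, which at a point are proportional to the elasticities.
Buyer share = εs/(εs + |εd|) = 0.1/(0.1 + 0.7) = 0.125; seller share = |εd|/(εs + |εd|) = 0.875.
So producers capture 0.875 of the subsidy.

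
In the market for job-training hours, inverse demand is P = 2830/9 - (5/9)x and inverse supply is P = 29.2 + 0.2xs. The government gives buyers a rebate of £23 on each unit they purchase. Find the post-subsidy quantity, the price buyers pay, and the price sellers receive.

Pre-subsidy: 2830/9 - (5/9)x = 29.2 + 0.2x gives x* = 6418/17 and P* = 1780/17.
With the rebate, buyers effectively pay Pb = Ps − 23, where Ps is the price sellers receive.
On the curves, Pb = 2830/9 - (5/9)x and Ps = 29.2 + 0.2x; the wedge Ps − Pb = 23 gives 29.2 + 0.2x − (2830/9 - (5/9)x) = 23, so x' = 13871/34.
Then Pb = 2830/9 − (5/9)·(13871/34) = 2985/34 and Ps = 29.2 + 0.2·(13871/34) = 3767/34.

x' = 13871/34; buyers pay 2985/34; sellers receive 3767/34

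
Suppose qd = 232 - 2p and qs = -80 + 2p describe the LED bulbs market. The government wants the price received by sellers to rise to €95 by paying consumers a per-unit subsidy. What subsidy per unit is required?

Required subsidy s = €34 per unit

At a seller price of 95, quantity supplied is -80 + 2·95 = 110.
Buyers absorb 110 only when they pay pb with 232 − 2·pb = 110, i.e. pb = 61.
s = ps − pb = 95 − 61 = 34.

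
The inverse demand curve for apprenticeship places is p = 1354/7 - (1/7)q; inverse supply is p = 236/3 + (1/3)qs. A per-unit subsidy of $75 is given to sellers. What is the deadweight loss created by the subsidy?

Deadweight loss = $5906.25

Pre-subsidy: 1354/7 - (1/7)q = 236/3 + (1/3)q gives q* = 241 and p* = 159.
With the subsidy, sellers receive ps = pb + 75 for each unit, where pb is the price buyers pay.
On the curves, pb = 1354/7 - (1/7)q and ps = 236/3 + (1/3)q; the wedge ps − pb = 75 gives 236/3 + (1/3)q − (1354/7 - (1/7)q) = 75, so q' = 398.5.
Then pb = 1354/7 − (1/7)·398.5 = 136.5 and ps = 236/3 + (1/3)·398.5 = 211.5.
The subsidy expands output by 398.5 − 241 = 157.5 past the efficient level; on those units the gap between marginal cost and willingness to pay runs from 0 up to 75.
DWL = ½ × 75 × 157.5 = 5906.25.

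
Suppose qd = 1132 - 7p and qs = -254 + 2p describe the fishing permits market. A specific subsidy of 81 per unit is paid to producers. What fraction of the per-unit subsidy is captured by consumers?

Consumer share = 2/9

Pre-subsidy: 1132 - 7p = -254 + 2p gives p* = 154, q* = 54.
With the subsidy, sellers receive ps = pb + 81 for each unit, where pb is the price buyers pay.
Supply in terms of pb becomes qs = -254 + 2(pb + 81) = -92 + 2pb. Setting this equal to demand: 1132 - 7pb = -92 + 2pb, so pb = 136.
Sellers receive ps = 136 + 81 = 217; q' = 1132 − 7·136 = 180.
Buyers' price falls by p* − pb = 154 − 136 = 18; sellers' price rises by ps − p* = 217 − 154 = 63.
So consumers capture 18/81 = 2/9 of each unit of subsidy.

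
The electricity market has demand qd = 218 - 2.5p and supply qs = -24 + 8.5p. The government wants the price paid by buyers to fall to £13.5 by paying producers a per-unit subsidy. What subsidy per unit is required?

Required subsidy s = £11 per unit

At a buyer price of 13.5, quantity demanded is 218 − 2.5·13.5 = 184.25.
Sellers supply 184.25 only when they receive ps with -24 + 8.5·ps = 184.25, i.e. ps = 24.5.
s = ps − pb = 24.5 − 13.5 = 11.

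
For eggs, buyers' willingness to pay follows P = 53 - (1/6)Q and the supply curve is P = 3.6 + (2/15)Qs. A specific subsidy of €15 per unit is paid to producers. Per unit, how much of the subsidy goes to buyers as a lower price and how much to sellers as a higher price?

Buyers gain 25/3 per unit; sellers gain 20/3 per unit

Pre-subsidy: 53 - (1/6)Q = 3.6 + (2/15)Q gives Q* = 494/3 and P* = 230/9.
With the subsidy, sellers receive Ps = Pb + 15 for each unit, where Pb is the price buyers pay.
On the curves, Pb = 53 - (1/6)Q and Ps = 3.6 + (2/15)Q; the wedge Ps − Pb = 15 gives 3.6 + (2/15)Q − (53 - (1/6)Q) = 15, so Q' = 644/3.
Then Pb = 53 − (1/6)·(644/3) = 155/9 and Ps = 3.6 + (2/15)·(644/3) = 290/9.
Buyers' price falls by P* − Pb = 230/9 − 155/9 = 25/3; sellers' price rises by Ps − P* = 290/9 − 230/9 = 20/3.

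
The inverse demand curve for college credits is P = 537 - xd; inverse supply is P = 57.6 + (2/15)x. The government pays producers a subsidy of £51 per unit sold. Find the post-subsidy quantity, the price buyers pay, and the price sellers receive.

x' = 468; buyers pay £69; sellers receive £120

Pre-subsidy: 537 - x = 57.6 + (2/15)x gives x* = 423 and P* = 114.
With the subsidy, sellers receive Ps = Pb + 51 for each unit, where Pb is the price buyers pay.
On the curves, Pb = 537 - x and Ps = 57.6 + (2/15)x; the wedge Ps − Pb = 51 gives 57.6 + (2/15)x − (537 - x) = 51, so x' = 468.
Then Pb = 537 − 1·468 = 69 and Ps = 57.6 + (2/15)·468 = 120.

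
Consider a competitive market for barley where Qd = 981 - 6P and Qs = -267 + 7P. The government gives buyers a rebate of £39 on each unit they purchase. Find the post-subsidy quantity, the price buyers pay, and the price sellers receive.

Pre-subsidy: 981 - 6P = -267 + 7P gives P* = 96, Q* = 405.
With the rebate, buyers effectively pay Pb = Ps − 39, where Ps is the price sellers receive.
Demand in terms of Ps becomes Qd = 981 − 6(Ps − 39) = 1215 - 6Ps. Setting this equal to supply: 1215 - 6Ps = -267 + 7Ps, so Ps = 114.
Buyers pay Pb = 114 − 39 = 75; Q' = -267 + 7·114 = 531.

Q' = 531; buyers pay £75; sellers receive £114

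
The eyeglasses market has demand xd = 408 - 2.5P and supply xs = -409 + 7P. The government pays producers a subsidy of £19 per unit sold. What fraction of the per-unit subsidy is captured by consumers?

Pre-subsidy: 408 - 2.5P = -409 + 7P gives P* = 86, x* = 193.
With the subsidy, sellers receive Ps = Pb + 19 for each unit, where Pb is the price buyers pay.
Supply in terms of Pb becomes xs = -409 + 7(Pb + 19) = -276 + 7Pb. Setting this equal to demand: 408 - 2.5Pb = -276 + 7Pb, so Pb = 72.
Sellers receive Ps = 72 + 19 = 91; x' = 408 − 2.5·72 = 228.
Buyers' price falls by P* − Pb = 86 − 72 = 14; sellers' price rises by Ps − P* = 91 − 86 = 5.
So consumers capture 14/19 = 14/19 of each unit of subsidy.

Consumer share = 14/19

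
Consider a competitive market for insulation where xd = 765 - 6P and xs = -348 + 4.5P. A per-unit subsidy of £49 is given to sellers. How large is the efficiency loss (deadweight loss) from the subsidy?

Pre-subsidy: 765 - 6P = -348 + 4.5P gives P* = 106, x* = 129.
With the subsidy, sellers receive Ps = Pb + 49 for each unit, where Pb is the price buyers pay.
Supply in terms of Pb becomes xs = -348 + 4.5(Pb + 49) = -127.5 + 4.5Pb. Setting this equal to demand: 765 - 6Pb = -127.5 + 4.5Pb, so Pb = 85.
Sellers receive Ps = 85 + 49 = 134; x' = 765 − 6·85 = 255.
The subsidy expands output by 255 − 129 = 126 past the efficient level; on those units the gap between marginal cost and willingness to pay runs from 0 up to 49.
DWL = ½ × 49 × 126 = 3087.

Deadweight loss = £3087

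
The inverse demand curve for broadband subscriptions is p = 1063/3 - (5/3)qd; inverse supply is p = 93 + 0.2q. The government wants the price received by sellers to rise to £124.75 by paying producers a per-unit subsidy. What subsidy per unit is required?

At a seller price of 124.75, quantity supplied is -465 + 5·124.75 = 158.75.
Buyers absorb 158.75 only when they pay pb = 1063/3 − (5/3)·158.75 = 89.75.
s = ps − pb = 124.75 − 89.75 = 35.

Required subsidy s = £35 per unit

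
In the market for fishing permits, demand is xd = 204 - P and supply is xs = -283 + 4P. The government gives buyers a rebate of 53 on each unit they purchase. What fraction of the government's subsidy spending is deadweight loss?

DWL / government spending = 106/745

Pre-subsidy: 204 - P = -283 + 4P gives P* = 97.4, x* = 106.6.
With the rebate, buyers effectively pay Pb = Ps − 53, where Ps is the price sellers receive.
Demand in terms of Ps becomes xd = 204 − 1(Ps − 53) = 257 - Ps. Setting this equal to supply: 257 - Ps = -283 + 4Ps, so Ps = 108.
Buyers pay Pb = 108 − 53 = 55; x' = -283 + 4·108 = 149.
ΔCS = ½(106.6 + 149)(97.4 − 55) = 5418.72; ΔPS = ½(106.6 + 149)(108 − 97.4) = 1354.68.
Government spending = 53 × 149 = 7897.
DWL = ½ × 53 × (149 − 106.6) = 1123.6; fraction = 1123.6 / 7897 = 106/745.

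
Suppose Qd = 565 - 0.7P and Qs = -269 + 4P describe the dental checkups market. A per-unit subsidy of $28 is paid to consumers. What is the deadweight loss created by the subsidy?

Deadweight loss = 10976/47

Pre-subsidy: 565 - 0.7P = -269 + 4P gives P* = 8340/47, Q* = 20717/47.
With the rebate, buyers effectively pay Pb = Ps − 28, where Ps is the price sellers receive.
Demand in terms of Ps becomes Qd = 565 − 0.7(Ps − 28) = 584.6 - 0.7Ps. Setting this equal to supply: 584.6 - 0.7Ps = -269 + 4Ps, so Ps = 8536/47.
Buyers pay Pb = 8536/47 − 28 = 7220/47; Q' = -269 + 4·(8536/47) = 21501/47.
The subsidy expands output by 21501/47 − 20717/47 = 784/47 past the efficient level; on those units the gap between marginal cost and willingness to pay runs from 0 up to 28.
DWL = ½ × 28 × 784/47 = 10976/47.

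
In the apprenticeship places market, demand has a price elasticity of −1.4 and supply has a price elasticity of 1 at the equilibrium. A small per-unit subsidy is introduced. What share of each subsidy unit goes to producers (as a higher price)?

Producer share = 7/12

For a small subsidy around the equilibrium, the benefit split depends on the relative slopes, which at a point are proportional to the elasticities.
Buyer share = εs/(εs + |εd|) = 1/(1 + 1.4) = 5/12; seller share = |εd|/(εs + |εd|) = 7/12.
So producers capture 7/12 of the subsidy.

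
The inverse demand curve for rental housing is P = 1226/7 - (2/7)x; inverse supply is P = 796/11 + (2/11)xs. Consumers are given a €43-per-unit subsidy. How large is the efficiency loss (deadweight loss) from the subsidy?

Pre-subsidy: 1226/7 - (2/7)x = 796/11 + (2/11)x gives x* = 1319/6 and P* = 337/3.
With the rebate, buyers effectively pay Pb = Ps − 43, where Ps is the price sellers receive.
On the curves, Pb = 1226/7 - (2/7)x and Ps = 796/11 + (2/11)x; the wedge Ps − Pb = 43 gives 796/11 + (2/11)x − (1226/7 - (2/7)x) = 43, so x' = 11225/36.
Then Pb = 1226/7 − (2/7)·(11225/36) = 1549/18 and Ps = 796/11 + (2/11)·(11225/36) = 2323/18.
The subsidy expands output by 11225/36 − 1319/6 = 3311/36 past the efficient level; on those units the gap between marginal cost and willingness to pay runs from 0 up to 43.
DWL = ½ × 43 × 3311/36 = 142373/72.

Deadweight loss = 142373/72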